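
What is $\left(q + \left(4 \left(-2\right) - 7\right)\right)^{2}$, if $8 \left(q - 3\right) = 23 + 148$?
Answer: $\frac{5625}{64} \approx 87.891$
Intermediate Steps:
$q = \frac{195}{8}$ ($q = 3 + \frac{23 + 148}{8} = 3 + \frac{1}{8} \cdot 171 = 3 + \frac{171}{8} = \frac{195}{8} \approx 24.375$)
$\left(q + \left(4 \left(-2\right) - 7\right)\right)^{2} = \left(\frac{195}{8} + \left(4 \left(-2\right) - 7\right)\right)^{2} = \left(\frac{195}{8} - 15\right)^{2} = \left(\frac{75}{8}\right)^{2} = \frac{5625}{64}$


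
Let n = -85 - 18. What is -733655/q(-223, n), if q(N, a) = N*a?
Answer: -733655/22969 ≈ -31.941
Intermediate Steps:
n = -103
-733655/q(-223, n) = -733655/((-223*(-103))) = -733655/22969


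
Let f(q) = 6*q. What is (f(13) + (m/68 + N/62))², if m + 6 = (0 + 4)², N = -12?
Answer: 6750758569/1110916 ≈ 6076.8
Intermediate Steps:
m = 10 (m = -6 + (0 + 4)² = -6 + 4² = -6 + 16 = 10)
(f(13) + (m/68 + N/62))² = (6*13 + (10/68 - 12/62))² = (78 + (10*(1/68) - 12*1/62))² = (78 + (5/34 - 6/31))² = (78 - 49/1054)² = (82163/1054)² = 6750758569/1110916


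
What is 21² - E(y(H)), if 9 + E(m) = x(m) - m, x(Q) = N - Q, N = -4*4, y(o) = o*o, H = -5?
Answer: 516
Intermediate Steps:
y(o) = o²
N = -16
x(Q) = -16 - Q
E(m) = -25 - 2*m (E(m) = -9 + ((-16 - m) - m) = -9 + (-16 - 2*m) = -25 - 2*m)
21² - E(y(H)) = 21² - (-25 - 2*(-5)²) = 441 - (-25 - 2*25) = 441 - (-25 - 50) = 441 - 1*(-75) = 441 + 75 = 516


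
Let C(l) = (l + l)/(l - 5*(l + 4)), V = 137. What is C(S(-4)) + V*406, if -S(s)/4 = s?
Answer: 1168054/21 ≈ 55622.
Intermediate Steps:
S(s) = -4*s
C(l) = 2*l/(-20 - 4*l) (C(l) = (2*l)/(l - 5*(4 + l)) = (2*l)/(l + (-20 - 5*l)) = (2*l)/(-20 - 4*l) = 2*l/(-20 - 4*l))
C(S(-4)) + V*406 = -(-4*(-4))/(10 + 2*(-4*(-4))) + 137*406 = -1*16/(10 + 2*16) + 55622 = -1*16/(10 + 32) + 55622 = -1*16/42 + 55622 = -1*16*1/42 + 55622 = -8/21 + 55622 = 1168054/21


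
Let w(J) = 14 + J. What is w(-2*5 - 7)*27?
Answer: -81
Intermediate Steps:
w(-2*5 - 7)*27 = (14 + (-2*5 - 7))*27 = (14 + (-10 - 7))*27 = (14 - 17)*27 = -3*27 = -81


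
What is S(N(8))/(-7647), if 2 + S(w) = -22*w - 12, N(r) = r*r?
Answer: 474/2549 ≈ 0.18596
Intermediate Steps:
N(r) = r²
S(w) = -14 - 22*w (S(w) = -2 + (-22*w - 12) = -2 + (-12 - 22*w) = -14 - 22*w)
S(N(8))/(-7647) = (-14 - 22*8²)/(-7647) = (-14 - 22*64)*(-1/7647) = (-14 - 1408)*(-1/7647) = -1422*(-1/7647) = 474/2549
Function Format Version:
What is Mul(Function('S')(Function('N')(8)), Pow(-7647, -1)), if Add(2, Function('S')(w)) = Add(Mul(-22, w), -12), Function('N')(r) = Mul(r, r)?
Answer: Rational(474, 2549) ≈ 0.18596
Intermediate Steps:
Function('N')(r) = Pow(r, 2)
Function('S')(w) = Add(-14, Mul(-22, w)) (Function('S')(w) = Add(-2, Add(Mul(-22, w), -12)) = Add(-2, Add(-12, Mul(-22, w))) = Add(-14, Mul(-22, w)))
Mul(Function('S')(Function('N')(8)), Pow(-7647, -1)) = Mul(Add(-14, Mul(-22, Pow(8, 2))), Pow(-7647, -1)) = Mul(Add(-14, Mul(-22, 64)), Rational(-1, 7647)) = Mul(Add(-14, -1408), Rational(-1, 7647)) = Mul(-1422, Rational(-1, 7647)) = Rational(474, 2549)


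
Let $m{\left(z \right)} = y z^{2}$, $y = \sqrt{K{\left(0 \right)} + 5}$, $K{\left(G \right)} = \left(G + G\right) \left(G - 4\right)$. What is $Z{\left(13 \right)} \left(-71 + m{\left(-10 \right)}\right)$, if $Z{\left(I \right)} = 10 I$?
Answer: $-9230 + 13000 \sqrt{5} \approx 19839.0$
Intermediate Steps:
$K{\left(G \right)} = 2 G \left(-4 + G\right)$
$y = \sqrt{5}$ ($y = \sqrt{2 \cdot 0 \left(-4 + 0\right) + 5} = \sqrt{2 \cdot 0 \left(-4\right) + 5} = \sqrt{0 + 5} = \sqrt{5} \approx 2.2361$)
$m{\left(z \right)} = \sqrt{5} z^{2}$
$Z{\left(13 \right)} \left(-71 + m{\left(-10 \right)}\right) = 10 \cdot 13 \left(-71 + \sqrt{5} \left(-10\right)^{2}\right) = 130 \left(-71 + \sqrt{5} \cdot 100\right) = 130 \left(-71 + 100 \sqrt{5}\right) = -9230 + 13000 \sqrt{5}$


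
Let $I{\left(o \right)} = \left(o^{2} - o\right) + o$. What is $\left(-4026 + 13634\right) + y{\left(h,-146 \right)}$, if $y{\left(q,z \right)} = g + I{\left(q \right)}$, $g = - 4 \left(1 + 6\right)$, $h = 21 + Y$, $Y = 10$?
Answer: $10541$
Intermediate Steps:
$h = 31$ ($h = 21 + 10 = 31$)
$g = -28$ ($g = \left(-4\right) 7 = -28$)
$I{\left(o \right)} = o^{2}$
$y{\left(q,z \right)} = -28 + q^{2}$
$\left(-4026 + 13634\right) + y{\left(h,-146 \right)} = \left(-4026 + 13634\right) - \left(28 - 31^{2}\right) = 9608 + \left(-28 + 961\right) = 9608 + 933 = 10541$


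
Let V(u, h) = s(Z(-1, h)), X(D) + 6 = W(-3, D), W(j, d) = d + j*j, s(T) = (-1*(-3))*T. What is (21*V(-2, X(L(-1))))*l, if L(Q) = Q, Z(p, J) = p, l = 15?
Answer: -945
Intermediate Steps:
s(T) = 3*T
W(j, d) = d + j²
X(D) = 3 + D (X(D) = -6 + (D + (-3)²) = -6 + (D + 9) = -6 + (9 + D) = 3 + D)
V(u, h) = -3 (V(u, h) = 3*(-1) = -3)
(21*V(-2, X(L(-1))))*l = (21*(-3))*15 = -63*15 = -945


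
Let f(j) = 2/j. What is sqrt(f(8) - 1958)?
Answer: I*sqrt(7831)/2 ≈ 44.246*I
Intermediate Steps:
sqrt(f(8) - 1958) = sqrt(2/8 - 1958) = sqrt(2*(1/8) - 1958) = sqrt(1/4 - 1958) = sqrt(-7831/4) = I*sqrt(7831)/2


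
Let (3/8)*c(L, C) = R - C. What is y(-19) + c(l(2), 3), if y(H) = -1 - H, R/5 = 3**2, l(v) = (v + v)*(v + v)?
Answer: 130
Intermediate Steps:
l(v) = 4*v**2 (l(v) = (2*v)*(2*v) = 4*v**2)
R = 45 (R = 5*3**2 = 5*9 = 45)
c(L, C) = 120 - 8*C/3 (c(L, C) = 8*(45 - C)/3 = 120 - 8*C/3)
y(-19) + c(l(2), 3) = (-1 - 1*(-19)) + (120 - 8/3*3) = (-1 + 19) + (120 - 8) = 18 + 112 = 130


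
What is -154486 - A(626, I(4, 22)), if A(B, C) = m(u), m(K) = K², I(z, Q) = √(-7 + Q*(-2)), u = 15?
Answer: -154711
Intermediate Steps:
I(z, Q) = √(-7 - 2*Q)
A(B, C) = 225 (A(B, C) = 15² = 225)
-154486 - A(626, I(4, 22)) = -154486 - 1*225 = -154486 - 225 = -154711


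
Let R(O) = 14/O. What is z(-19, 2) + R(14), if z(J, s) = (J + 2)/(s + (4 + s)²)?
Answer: 21/38 ≈ 0.55263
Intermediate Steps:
z(J, s) = (2 + J)/(s + (4 + s)²)
z(-19, 2) + R(14) = (2 - 19)/(2 + (4 + 2)²) + 14/14 = -17/(2 + 6²) + 14*(1/14) = -17/(2 + 36) + 1 = -17/38 + 1 = 21/38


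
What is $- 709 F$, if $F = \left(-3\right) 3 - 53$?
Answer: $43958$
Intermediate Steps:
$F = -62$ ($F = -9 - 53 = -62$)
$- 709 F = \left(-709\right) \left(-62\right) = 43958$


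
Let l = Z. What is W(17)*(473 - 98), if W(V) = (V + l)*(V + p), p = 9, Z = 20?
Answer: 360750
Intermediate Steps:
l = 20
W(V) = (9 + V)*(20 + V) (W(V) = (V + 20)*(V + 9) = (20 + V)*(9 + V) = (9 + V)*(20 + V))
W(17)*(473 - 98) = (180 + 17**2 + 29*17)*(473 - 98) = (180 + 289 + 493)*375 = 962*375 = 360750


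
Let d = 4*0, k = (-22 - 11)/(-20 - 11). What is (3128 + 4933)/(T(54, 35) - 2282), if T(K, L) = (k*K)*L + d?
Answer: -249891/8372 ≈ -29.848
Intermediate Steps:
k = 33/31 (k = -33/(-31) = -33*(-1/31) = 33/31 ≈ 1.0645)
d = 0
T(K, L) = 33*K*L/31 (T(K, L) = (33*K/31)*L + 0 = 33*K*L/31 + 0 = 33*K*L/31)
(3128 + 4933)/(T(54, 35) - 2282) = (3128 + 4933)/((33/31)*54*35 - 2282) = 8061/(62370/31 - 2282) = 8061/(-8372/31) = 8061*(-31/8372) = -249891/8372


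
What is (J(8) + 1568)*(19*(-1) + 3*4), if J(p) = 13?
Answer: -11067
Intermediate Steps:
(J(8) + 1568)*(19*(-1) + 3*4) = (13 + 1568)*(19*(-1) + 3*4) = 1581*(-19 + 12) = 1581*(-7) = -11067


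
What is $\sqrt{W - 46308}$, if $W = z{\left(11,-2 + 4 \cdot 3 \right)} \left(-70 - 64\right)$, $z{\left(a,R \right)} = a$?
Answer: $i \sqrt{47782} \approx 218.59 i$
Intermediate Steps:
$W = -1474$ ($W = 11 \left(-70 - 64\right) = 11 \left(-134\right) = -1474$)
$\sqrt{W - 46308} = \sqrt{-1474 - 46308} = \sqrt{-47782} = i \sqrt{47782}$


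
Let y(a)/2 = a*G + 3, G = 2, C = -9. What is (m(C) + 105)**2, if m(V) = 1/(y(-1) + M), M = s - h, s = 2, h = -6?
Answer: 1104601/100 ≈ 11046.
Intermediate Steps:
y(a) = 6 + 4*a (y(a) = 2*(a*2 + 3) = 2*(2*a + 3) = 2*(3 + 2*a) = 6 + 4*a)
M = 8 (M = 2 - 1*(-6) = 2 + 6 = 8)
m(V) = 1/10 (m(V) = 1/((6 + 4*(-1)) + 8) = 1/((6 - 4) + 8) = 1/(2 + 8) = 1/10)
(m(C) + 105)**2 = (1/10 + 105)**2 = (1051/10)**2 = 1104601/100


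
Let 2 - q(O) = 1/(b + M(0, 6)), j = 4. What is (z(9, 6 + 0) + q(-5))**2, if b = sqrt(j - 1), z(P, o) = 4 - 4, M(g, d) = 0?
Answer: 13/3 - 4*sqrt(3)/3 ≈ 2.0239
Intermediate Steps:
z(P, o) = 0
b = sqrt(3) (b = sqrt(4 - 1) = sqrt(3) ≈ 1.7320)
q(O) = 2 - sqrt(3)/3 (q(O) = 2 - 1/(sqrt(3) + 0) = 2 - 1/(sqrt(3)) = 2 - sqrt(3)/3)
(z(9, 6 + 0) + q(-5))**2 = (0 + (2 - sqrt(3)/3))**2 = (2 - sqrt(3)/3)**2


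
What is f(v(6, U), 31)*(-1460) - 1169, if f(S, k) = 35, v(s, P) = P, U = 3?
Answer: -52269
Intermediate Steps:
f(v(6, U), 31)*(-1460) - 1169 = 35*(-1460) - 1169 = -51100 - 1169 = -52269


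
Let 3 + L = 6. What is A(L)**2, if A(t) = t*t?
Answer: 81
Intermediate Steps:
L = 3 (L = -3 + 6 = 3)
A(t) = t**2
A(L)**2 = (3**2)**2 = 9**2 = 81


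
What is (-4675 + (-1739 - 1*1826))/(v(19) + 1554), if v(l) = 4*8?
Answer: -4120/793 ≈ -5.1955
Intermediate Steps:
v(l) = 32
(-4675 + (-1739 - 1*1826))/(v(19) + 1554) = (-4675 + (-1739 - 1*1826))/(32 + 1554) = (-4675 + (-1739 - 1826))/1586 = (-4675 - 3565)*(1/1586) = -8240*1/1586 = -4120/793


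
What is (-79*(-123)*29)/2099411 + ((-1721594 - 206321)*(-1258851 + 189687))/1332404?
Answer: 1081856663082682008/699315903511 ≈ 1.5470e+6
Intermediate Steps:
(-79*(-123)*29)/2099411 + ((-1721594 - 206321)*(-1258851 + 189687))/1332404 = (9717*29)*(1/2099411) - 1927915*(-1069164)*(1/1332404) = 281793*(1/2099411) + 2061257313060*(1/1332404) = 281793/2099411 + 515314328265/333101 = 1081856663082682008/699315903511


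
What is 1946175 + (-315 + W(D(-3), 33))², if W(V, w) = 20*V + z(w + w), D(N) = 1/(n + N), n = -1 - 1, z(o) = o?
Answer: 2010184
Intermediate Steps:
n = -2
D(N) = 1/(-2 + N)
W(V, w) = 2*w + 20*V (W(V, w) = 20*V + (w + w) = 20*V + 2*w = 2*w + 20*V)
1946175 + (-315 + W(D(-3), 33))² = 1946175 + (-315 + (2*33 + 20/(-2 - 3)))² = 1946175 + (-315 + (66 + 20/(-5)))² = 1946175 + (-315 + (66 + 20*(-⅕)))² = 1946175 + (-315 + (66 - 4))² = 1946175 + (-315 + 62)² = 1946175 + (-253)² = 1946175 + 64009 = 2010184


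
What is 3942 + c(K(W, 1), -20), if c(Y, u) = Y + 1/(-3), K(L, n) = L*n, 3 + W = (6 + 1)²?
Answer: 11963/3 ≈ 3987.7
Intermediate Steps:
W = 46 (W = -3 + (6 + 1)² = -3 + 7² = -3 + 49 = 46)
c(Y, u) = -⅓ + Y (c(Y, u) = Y - ⅓ = -⅓ + Y)
3942 + c(K(W, 1), -20) = 3942 + (-⅓ + 46*1) = 3942 + (-⅓ + 46) = 3942 + 137/3 = 11963/3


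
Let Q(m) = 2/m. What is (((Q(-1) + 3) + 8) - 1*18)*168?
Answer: -1512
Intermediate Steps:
(((Q(-1) + 3) + 8) - 1*18)*168 = (((2/(-1) + 3) + 8) - 1*18)*168 = (((2*(-1) + 3) + 8) - 18)*168 = (((-2 + 3) + 8) - 18)*168 = ((1 + 8) - 18)*168 = (9 - 18)*168 = -9*168 = -1512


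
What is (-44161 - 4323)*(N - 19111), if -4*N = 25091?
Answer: 1230705735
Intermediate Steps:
N = -25091/4 (N = -¼*25091 = -25091/4 ≈ -6272.8)
(-44161 - 4323)*(N - 19111) = (-44161 - 4323)*(-25091/4 - 19111) = -48484*(-101535/4) = 1230705735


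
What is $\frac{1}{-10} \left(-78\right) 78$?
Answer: $\frac{3042}{5} \approx 608.4$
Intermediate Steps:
$\frac{1}{-10} \left(-78\right) 78 = \left(- \frac{1}{10}\right) \left(-78\right) 78 = \frac{39}{5} \cdot 78 = \frac{3042}{5}$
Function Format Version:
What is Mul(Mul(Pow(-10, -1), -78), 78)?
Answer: Rational(3042, 5) ≈ 608.40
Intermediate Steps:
Mul(Mul(Pow(-10, -1), -78), 78) = Mul(Mul(Rational(-1, 10), -78), 78) = Mul(Rational(39, 5), 78) = Rational(3042, 5)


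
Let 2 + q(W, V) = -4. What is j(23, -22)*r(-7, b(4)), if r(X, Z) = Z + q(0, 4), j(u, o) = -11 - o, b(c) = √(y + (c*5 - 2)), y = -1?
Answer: -66 + 11*√17 ≈ -20.646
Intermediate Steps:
q(W, V) = -6 (q(W, V) = -2 - 4 = -6)
b(c) = √(-3 + 5*c) (b(c) = √(-1 + (c*5 - 2)) = √(-1 + (5*c - 2)) = √(-1 + (-2 + 5*c)) = √(-3 + 5*c))
r(X, Z) = -6 + Z (r(X, Z) = Z - 6 = -6 + Z)
j(23, -22)*r(-7, b(4)) = (-11 - 1*(-22))*(-6 + √(-3 + 5*4)) = (-11 + 22)*(-6 + √(-3 + 20)) = 11*(-6 + √17) = -66 + 11*√17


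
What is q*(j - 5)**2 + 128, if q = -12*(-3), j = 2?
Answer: 452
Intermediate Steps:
q = 36
q*(j - 5)**2 + 128 = 36*(2 - 5)**2 + 128 = 36*(-3)**2 + 128 = 36*9 + 128 = 324 + 128 = 452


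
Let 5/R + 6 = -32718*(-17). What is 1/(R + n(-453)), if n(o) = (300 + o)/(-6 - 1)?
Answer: 778680/17019727 ≈ 0.045752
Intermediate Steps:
n(o) = -300/7 - o/7 (n(o) = (300 + o)/(-7) = (300 + o)*(-1/7) = -300/7 - o/7)
R = 1/111240 (R = 5/(-6 - 32718*(-17)) = 5/(-6 + 556206) = 5/556200 = 5*(1/556200) = 1/111240 ≈ 8.9896e-6)
1/(R + n(-453)) = 1/(1/111240 + (-300/7 - 1/7*(-453))) = 1/(1/111240 + (-300/7 + 453/7)) = 1/(1/111240 + 153/7) = 1/(17019727/778680) = 778680/17019727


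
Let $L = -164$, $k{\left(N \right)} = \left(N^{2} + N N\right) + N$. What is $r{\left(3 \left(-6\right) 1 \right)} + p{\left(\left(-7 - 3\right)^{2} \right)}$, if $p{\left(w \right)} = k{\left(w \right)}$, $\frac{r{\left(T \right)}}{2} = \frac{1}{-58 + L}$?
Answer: $\frac{2231099}{111} \approx 20100.0$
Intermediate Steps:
$k{\left(N \right)} = N + 2 N^{2}$ ($k{\left(N \right)} = \left(N^{2} + N^{2}\right) + N = 2 N^{2} + N = N + 2 N^{2}$)
$r{\left(T \right)} = - \frac{1}{111}$ ($r{\left(T \right)} = \frac{2}{-58 - 164} = \frac{2}{-222} = 2 \left(- \frac{1}{222}\right) = - \frac{1}{111}$)
$p{\left(w \right)} = w \left(1 + 2 w\right)$
$r{\left(3 \left(-6\right) 1 \right)} + p{\left(\left(-7 - 3\right)^{2} \right)} = - \frac{1}{111} + \left(-7 - 3\right)^{2} \left(1 + 2 \left(-7 - 3\right)^{2}\right) = - \frac{1}{111} + \left(-10\right)^{2} \left(1 + 2 \left(-10\right)^{2}\right) = - \frac{1}{111} + 100 \left(1 + 2 \cdot 100\right) = - \frac{1}{111} + 100 \left(1 + 200\right) = - \frac{1}{111} + 100 \cdot 201 = - \frac{1}{111} + 20100 = \frac{2231099}{111}$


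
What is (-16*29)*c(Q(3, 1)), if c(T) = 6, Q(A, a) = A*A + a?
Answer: -2784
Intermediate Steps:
Q(A, a) = a + A**2 (Q(A, a) = A**2 + a = a + A**2)
(-16*29)*c(Q(3, 1)) = -16*29*6 = -464*6 = -2784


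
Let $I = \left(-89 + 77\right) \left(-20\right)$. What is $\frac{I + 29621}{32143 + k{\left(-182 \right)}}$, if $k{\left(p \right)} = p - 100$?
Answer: $\frac{29861}{31861} \approx 0.93723$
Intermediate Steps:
$k{\left(p \right)} = -100 + p$ ($k{\left(p \right)} = p - 100 = -100 + p$)
$I = 240$ ($I = \left(-12\right) \left(-20\right) = 240$)
$\frac{I + 29621}{32143 + k{\left(-182 \right)}} = \frac{240 + 29621}{32143 - 282} = \frac{29861}{32143 - 282} = \frac{29861}{31861}$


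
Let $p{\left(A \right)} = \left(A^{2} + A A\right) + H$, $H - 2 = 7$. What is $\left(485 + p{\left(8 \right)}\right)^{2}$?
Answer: $386884$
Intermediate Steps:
$H = 9$ ($H = 2 + 7 = 9$)
$p{\left(A \right)} = 9 + 2 A^{2}$ ($p{\left(A \right)} = \left(A^{2} + A A\right) + 9 = \left(A^{2} + A^{2}\right) + 9 = 2 A^{2} + 9 = 9 + 2 A^{2}$)
$\left(485 + p{\left(8 \right)}\right)^{2} = \left(485 + \left(9 + 2 \cdot 8^{2}\right)\right)^{2} = \left(485 + \left(9 + 2 \cdot 64\right)\right)^{2} = \left(485 + \left(9 + 128\right)\right)^{2} = \left(485 + 137\right)^{2} = 622^{2} = 386884$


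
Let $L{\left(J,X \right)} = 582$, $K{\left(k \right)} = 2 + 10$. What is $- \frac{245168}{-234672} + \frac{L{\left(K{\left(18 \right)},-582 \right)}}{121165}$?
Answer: $\frac{1865147489}{1777127055} \approx 1.0495$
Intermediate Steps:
$K{\left(k \right)} = 12$
$- \frac{245168}{-234672} + \frac{L{\left(K{\left(18 \right)},-582 \right)}}{121165} = - \frac{245168}{-234672} + \frac{582}{121165} = \left(-245168\right) \left(- \frac{1}{234672}\right) + 582 \cdot \frac{1}{121165} = \frac{15323}{14667} + \frac{582}{121165} = \frac{1865147489}{1777127055}$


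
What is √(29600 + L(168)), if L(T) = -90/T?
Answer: √5801495/14 ≈ 172.04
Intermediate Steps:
√(29600 + L(168)) = √(29600 - 90/168) = √(29600 - 90*1/168) = √(29600 - 15/28) = √(828785/28) = √5801495/14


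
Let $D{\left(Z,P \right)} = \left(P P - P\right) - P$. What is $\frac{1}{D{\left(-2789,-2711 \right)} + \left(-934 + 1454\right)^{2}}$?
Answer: $\frac{1}{7625343} \approx 1.3114 \cdot 10^{-7}$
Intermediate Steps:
$D{\left(Z,P \right)} = P^{2} - 2 P$ ($D{\left(Z,P \right)} = \left(P^{2} - P\right) - P = P^{2} - 2 P$)
$\frac{1}{D{\left(-2789,-2711 \right)} + \left(-934 + 1454\right)^{2}} = \frac{1}{- 2711 \left(-2 - 2711\right) + \left(-934 + 1454\right)^{2}} = \frac{1}{\left(-2711\right) \left(-2713\right) + 520^{2}} = \frac{1}{7354943 + 270400} = \frac{1}{7625343}$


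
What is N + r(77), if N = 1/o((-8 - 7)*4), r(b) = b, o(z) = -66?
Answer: 5081/66 ≈ 76.985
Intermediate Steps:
N = -1/66 (N = 1/(-66) = -1/66 ≈ -0.015152)
N + r(77) = -1/66 + 77 = 5081/66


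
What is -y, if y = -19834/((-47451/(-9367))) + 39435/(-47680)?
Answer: 1772020749845/452492736 ≈ 3916.1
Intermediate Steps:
y = -1772020749845/452492736 (y = -19834/((-47451*(-1/9367))) + 39435*(-1/47680) = -19834/47451/9367 - 7887/9536 = -19834*9367/47451 - 7887/9536 = -185785078/47451 - 7887/9536 = -1772020749845/452492736 ≈ -3916.1)
-y = -1*(-1772020749845/452492736) = 1772020749845/452492736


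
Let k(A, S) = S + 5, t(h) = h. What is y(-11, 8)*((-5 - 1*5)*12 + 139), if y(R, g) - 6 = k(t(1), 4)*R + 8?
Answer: -1615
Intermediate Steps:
k(A, S) = 5 + S
y(R, g) = 14 + 9*R (y(R, g) = 6 + ((5 + 4)*R + 8) = 6 + (9*R + 8) = 6 + (8 + 9*R) = 14 + 9*R)
y(-11, 8)*((-5 - 1*5)*12 + 139) = (14 + 9*(-11))*((-5 - 1*5)*12 + 139) = (14 - 99)*((-5 - 5)*12 + 139) = -85*(-10*12 + 139) = -85*(-120 + 139) = -85*19 = -1615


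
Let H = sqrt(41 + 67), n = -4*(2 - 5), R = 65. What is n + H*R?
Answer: 12 + 390*sqrt(3) ≈ 687.50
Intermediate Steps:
n = 12 (n = -4*(-3) = 12)
H = 6*sqrt(3) (H = sqrt(108) = 6*sqrt(3) ≈ 10.392)
n + H*R = 12 + (6*sqrt(3))*65 = 12 + 390*sqrt(3)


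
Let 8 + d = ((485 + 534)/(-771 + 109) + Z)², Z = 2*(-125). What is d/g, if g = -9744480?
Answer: -27725071409/4270459893120 ≈ -0.0064923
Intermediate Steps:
Z = -250
d = 27725071409/438244 (d = -8 + ((485 + 534)/(-771 + 109) - 250)² = -8 + (1019/(-662) - 250)² = -8 + (1019*(-1/662) - 250)² = -8 + (-1019/662 - 250)² = -8 + (-166519/662)² = -8 + 27728577361/438244 = 27725071409/438244 ≈ 63264.)
d/g = (27725071409/438244)/(-9744480) = (27725071409/438244)*(-1/9744480) = -27725071409/4270459893120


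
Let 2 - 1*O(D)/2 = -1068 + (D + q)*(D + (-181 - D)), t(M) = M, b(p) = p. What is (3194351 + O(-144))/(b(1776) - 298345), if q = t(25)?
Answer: -3153413/296569 ≈ -10.633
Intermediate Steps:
q = 25
O(D) = 11190 + 362*D (O(D) = 4 - 2*(-1068 + (D + 25)*(D + (-181 - D))) = 4 - 2*(-1068 + (25 + D)*(-181)) = 4 - 2*(-1068 + (-4525 - 181*D)) = 4 - 2*(-5593 - 181*D) = 4 + (11186 + 362*D) = 11190 + 362*D)
(3194351 + O(-144))/(b(1776) - 298345) = (3194351 + (11190 + 362*(-144)))/(1776 - 298345) = (3194351 + (11190 - 52128))/(-296569) = (3194351 - 40938)*(-1/296569) = 3153413*(-1/296569) = -3153413/296569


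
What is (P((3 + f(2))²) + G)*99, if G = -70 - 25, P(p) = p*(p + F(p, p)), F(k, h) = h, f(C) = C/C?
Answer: 41283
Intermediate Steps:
f(C) = 1
P(p) = 2*p² (P(p) = p*(p + p) = p*(2*p) = 2*p²)
G = -95
(P((3 + f(2))²) + G)*99 = (2*((3 + 1)²)² - 95)*99 = (2*(4²)² - 95)*99 = (2*16² - 95)*99 = (2*256 - 95)*99 = (512 - 95)*99 = 417*99 = 41283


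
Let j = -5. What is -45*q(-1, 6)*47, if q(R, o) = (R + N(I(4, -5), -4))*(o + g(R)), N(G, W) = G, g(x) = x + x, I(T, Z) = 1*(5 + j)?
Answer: 8460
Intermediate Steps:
I(T, Z) = 0 (I(T, Z) = 1*(5 - 5) = 1*0 = 0)
g(x) = 2*x
q(R, o) = R*(o + 2*R) (q(R, o) = (R + 0)*(o + 2*R) = R*(o + 2*R))
-45*q(-1, 6)*47 = -(-45)*(6 + 2*(-1))*47 = -(-45)*(6 - 2)*47 = -(-45)*4*47 = -45*(-4)*47 = 180*47 = 8460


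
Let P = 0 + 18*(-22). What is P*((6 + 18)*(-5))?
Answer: 47520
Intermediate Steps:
P = -396 (P = 0 - 396 = -396)
P*((6 + 18)*(-5)) = -396*(6 + 18)*(-5) = -9504*(-5) = -396*(-120) = 47520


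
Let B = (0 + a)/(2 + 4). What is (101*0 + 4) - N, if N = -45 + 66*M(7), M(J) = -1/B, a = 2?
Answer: 247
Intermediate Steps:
B = 1/3 (B = (0 + 2)/(2 + 4) = 2/6 = (1/6)*2 = 1/3 ≈ 0.33333)
M(J) = -3 (M(J) = -1/1/3 = -1*3 = -3)
N = -243 (N = -45 + 66*(-3) = -45 - 198 = -243)
(101*0 + 4) - N = (101*0 + 4) - 1*(-243) = (0 + 4) + 243 = 4 + 243 = 247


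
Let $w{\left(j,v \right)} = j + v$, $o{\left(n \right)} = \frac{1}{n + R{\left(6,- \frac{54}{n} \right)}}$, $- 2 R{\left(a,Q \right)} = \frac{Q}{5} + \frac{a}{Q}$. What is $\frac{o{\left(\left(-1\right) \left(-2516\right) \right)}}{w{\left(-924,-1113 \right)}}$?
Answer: $- \frac{37740}{204166746637} \approx -1.8485 \cdot 10^{-7}$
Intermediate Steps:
$R{\left(a,Q \right)} = - \frac{Q}{10} - \frac{a}{2 Q}$ ($R{\left(a,Q \right)} = - \frac{\frac{Q}{5} + \frac{a}{Q}}{2} = - \frac{Q}{10} - \frac{a}{2 Q}$)
$o{\left(n \right)} = \frac{1}{\frac{19 n}{18} + \frac{27}{5 n}}$ ($o{\left(n \right)} = \frac{1}{n - \left(3 \left(- \frac{n}{54}\right) + \frac{1}{10} \left(-54\right) \frac{1}{n}\right)} = \frac{1}{n - \left(- \frac{27}{5 n} + 3 \left(- \frac{1}{54}\right) n\right)} = \frac{1}{n + \left(\frac{27}{5 n} + \frac{n}{18}\right)} = \frac{1}{n + \left(\frac{n}{18} + \frac{27}{5 n}\right)} = \frac{1}{\frac{19 n}{18} + \frac{27}{5 n}}$)
$\frac{o{\left(\left(-1\right) \left(-2516\right) \right)}}{w{\left(-924,-1113 \right)}} = \frac{90 \left(\left(-1\right) \left(-2516\right)\right) \frac{1}{486 + 95 \left(\left(-1\right) \left(-2516\right)\right)^{2}}}{-924 - 1113} = \frac{90 \cdot 2516 \frac{1}{486 + 95 \cdot 2516^{2}}}{-2037} = 90 \cdot 2516 \frac{1}{486 + 95 \cdot 6330256} \left(- \frac{1}{2037}\right) = 90 \cdot 2516 \frac{1}{486 + 601374320} \left(- \frac{1}{2037}\right) = 90 \cdot 2516 \cdot \frac{1}{601374806} \left(- \frac{1}{2037}\right) = \frac{113220}{300687403} \left(- \frac{1}{2037}\right) = - \frac{37740}{204166746637}$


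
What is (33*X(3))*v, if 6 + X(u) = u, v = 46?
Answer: -4554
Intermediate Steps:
X(u) = -6 + u
(33*X(3))*v = (33*(-6 + 3))*46 = (33*(-3))*46 = -99*46 = -4554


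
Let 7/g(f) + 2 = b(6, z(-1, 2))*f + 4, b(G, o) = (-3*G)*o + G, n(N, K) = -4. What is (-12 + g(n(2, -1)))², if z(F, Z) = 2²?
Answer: 207025/1444 ≈ 143.37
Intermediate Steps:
z(F, Z) = 4
b(G, o) = G - 3*G*o (b(G, o) = -3*G*o + G = G - 3*G*o)
g(f) = 7/(2 - 66*f) (g(f) = 7/(-2 + ((6*(1 - 3*4))*f + 4)) = 7/(-2 + ((6*(1 - 12))*f + 4)) = 7/(-2 + ((6*(-11))*f + 4)) = 7/(-2 + (-66*f + 4)) = 7/(-2 + (4 - 66*f)) = 7/(2 - 66*f))
(-12 + g(n(2, -1)))² = (-12 - 7/(-2 + 66*(-4)))² = (-12 - 7/(-2 - 264))² = (-12 - 7/(-266))² = (-12 - 7*(-1/266))² = (-12 + 1/38)² = (-455/38)² = 207025/1444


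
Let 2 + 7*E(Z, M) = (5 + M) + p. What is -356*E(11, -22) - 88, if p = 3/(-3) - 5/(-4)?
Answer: 6059/7 ≈ 865.57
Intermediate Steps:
p = ¼ (p = 3*(-⅓) - 5*(-¼) = -1 + 5/4 = ¼ ≈ 0.25000)
E(Z, M) = 13/28 + M/7 (E(Z, M) = -2/7 + ((5 + M) + ¼)/7 = -2/7 + (21/4 + M)/7 = -2/7 + (¾ + M/7) = 13/28 + M/7)
-356*E(11, -22) - 88 = -356*(13/28 + (⅐)*(-22)) - 88 = -356*(13/28 - 22/7) - 88 = -356*(-75/28) - 88 = 6675/7 - 88 = 6059/7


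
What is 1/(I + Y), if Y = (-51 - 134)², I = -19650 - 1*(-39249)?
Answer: 1/53824 ≈ 1.8579e-5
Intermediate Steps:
I = 19599 (I = -19650 + 39249 = 19599)
Y = 34225 (Y = (-185)² = 34225)
1/(I + Y) = 1/(19599 + 34225) = 1/53824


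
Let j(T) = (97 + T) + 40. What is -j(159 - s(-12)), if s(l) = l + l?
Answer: -320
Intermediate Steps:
s(l) = 2*l
j(T) = 137 + T
-j(159 - s(-12)) = -(137 + (159 - 2*(-12))) = -(137 + (159 - 1*(-24))) = -(137 + (159 + 24)) = -(137 + 183) = -1*320 = -320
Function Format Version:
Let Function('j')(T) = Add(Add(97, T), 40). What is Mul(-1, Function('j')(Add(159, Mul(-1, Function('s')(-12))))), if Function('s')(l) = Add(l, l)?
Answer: -320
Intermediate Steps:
Function('s')(l) = Mul(2, l)
Function('j')(T) = Add(137, T)
Mul(-1, Function('j')(Add(159, Mul(-1, Function('s')(-12))))) = Mul(-1, Add(137, Add(159, Mul(-1, Mul(2, -12))))) = Mul(-1, Add(137, Add(159, Mul(-1, -24)))) = Mul(-1, Add(137, Add(159, 24))) = Mul(-1, Add(137, 183)) = Mul(-1, 320) = -320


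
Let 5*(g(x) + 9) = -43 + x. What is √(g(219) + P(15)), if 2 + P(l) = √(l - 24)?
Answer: √(605 + 75*I)/5 ≈ 4.9288 + 0.30434*I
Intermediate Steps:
P(l) = -2 + √(-24 + l) (P(l) = -2 + √(l - 24) = -2 + √(-24 + l))
g(x) = -88/5 + x/5 (g(x) = -9 + (-43 + x)/5 = -9 + (-43/5 + x/5) = -88/5 + x/5)
√(g(219) + P(15)) = √((-88/5 + (⅕)*219) + (-2 + √(-24 + 15))) = √((-88/5 + 219/5) + (-2 + √(-9))) = √(131/5 + (-2 + 3*I)) = √(121/5 + 3*I)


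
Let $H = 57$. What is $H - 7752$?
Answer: $-7695$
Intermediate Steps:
$H - 7752 = 57 - 7752 = -7695$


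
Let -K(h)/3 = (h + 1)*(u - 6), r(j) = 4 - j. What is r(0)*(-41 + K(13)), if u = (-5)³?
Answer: 21844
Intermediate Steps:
u = -125
K(h) = 393 + 393*h (K(h) = -3*(h + 1)*(-125 - 6) = -3*(1 + h)*(-131) = -3*(-131 - 131*h) = 393 + 393*h)
r(0)*(-41 + K(13)) = (4 - 1*0)*(-41 + (393 + 393*13)) = (4 + 0)*(-41 + (393 + 5109)) = 4*(-41 + 5502) = 4*5461 = 21844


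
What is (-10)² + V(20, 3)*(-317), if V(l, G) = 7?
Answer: -2119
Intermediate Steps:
(-10)² + V(20, 3)*(-317) = (-10)² + 7*(-317) = 100 - 2219 = -2119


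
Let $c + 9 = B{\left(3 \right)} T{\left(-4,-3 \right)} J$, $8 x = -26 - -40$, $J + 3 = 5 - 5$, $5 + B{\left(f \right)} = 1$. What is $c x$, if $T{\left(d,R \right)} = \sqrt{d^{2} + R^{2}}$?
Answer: $\frac{357}{4} \approx 89.25$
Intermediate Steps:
$B{\left(f \right)} = -4$ ($B{\left(f \right)} = -5 + 1 = -4$)
$J = -3$ ($J = -3 + \left(5 - 5\right) = -3 + 0 = -3$)
$T{\left(d,R \right)} = \sqrt{R^{2} + d^{2}}$
$x = \frac{7}{4}$ ($x = \frac{-26 - -40}{8} = \frac{-26 + 40}{8} = \frac{1}{8} \cdot 14 = \frac{7}{4} \approx 1.75$)
$c = 51$ ($c = -9 + - 4 \sqrt{\left(-3\right)^{2} + \left(-4\right)^{2}} \left(-3\right) = -9 + - 4 \sqrt{9 + 16} \left(-3\right) = -9 + - 4 \sqrt{25} \left(-3\right) = -9 + \left(-4\right) 5 \left(-3\right) = -9 - -60 = -9 + 60 = 51$)
$c x = 51 \cdot \frac{7}{4} = \frac{357}{4}$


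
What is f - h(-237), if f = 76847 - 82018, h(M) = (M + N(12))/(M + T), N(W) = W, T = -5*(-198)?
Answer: -1297846/251 ≈ -5170.7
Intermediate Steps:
T = 990
h(M) = (12 + M)/(990 + M) (h(M) = (M + 12)/(M + 990) = (12 + M)/(990 + M))
f = -5171
f - h(-237) = -5171 - (12 - 237)/(990 - 237) = -5171 - (-225)/753 = -5171 - 1*(-75/251) = -5171 + 75/251 = -1297846/251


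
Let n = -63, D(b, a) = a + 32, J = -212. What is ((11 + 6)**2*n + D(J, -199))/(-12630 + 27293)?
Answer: -18374/14663 ≈ -1.2531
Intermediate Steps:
D(b, a) = 32 + a
((11 + 6)**2*n + D(J, -199))/(-12630 + 27293) = ((11 + 6)**2*(-63) + (32 - 199))/(-12630 + 27293) = (17**2*(-63) - 167)/14663 = (289*(-63) - 167)*(1/14663) = (-18207 - 167)*(1/14663) = -18374*1/14663 = -18374/14663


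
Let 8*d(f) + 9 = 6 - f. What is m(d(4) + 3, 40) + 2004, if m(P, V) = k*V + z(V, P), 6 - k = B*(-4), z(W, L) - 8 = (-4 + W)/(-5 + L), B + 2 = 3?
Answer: 55188/23 ≈ 2399.5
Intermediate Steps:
B = 1 (B = -2 + 3 = 1)
z(W, L) = 8 + (-4 + W)/(-5 + L)
d(f) = -3/8 - f/8 (d(f) = -9/8 + (6 - f)/8 = -9/8 + (3/4 - f/8) = -3/8 - f/8)
k = 10 (k = 6 - (-4) = 6 - 1*(-4) = 6 + 4 = 10)
m(P, V) = 10*V + (-44 + V + 8*P)/(-5 + P)
m(d(4) + 3, 40) + 2004 = (-44 + 40 + 8*((-3/8 - 1/8*4) + 3) + 10*40*(-5 + ((-3/8 - 1/8*4) + 3)))/(-5 + ((-3/8 - 1/8*4) + 3)) + 2004 = (-44 + 40 + 8*((-3/8 - 1/2) + 3) + 10*40*(-5 + ((-3/8 - 1/2) + 3)))/(-5 + ((-3/8 - 1/2) + 3)) + 2004 = (-44 + 40 + 8*(-7/8 + 3) + 10*40*(-5 + (-7/8 + 3)))/(-5 + (-7/8 + 3)) + 2004 = (-44 + 40 + 8*(17/8) + 10*40*(-5 + 17/8))/(-5 + 17/8) + 2004 = (-44 + 40 + 17 + 10*40*(-23/8))/(-23/8) + 2004 = -8*(-44 + 40 + 17 - 1150)/23 + 2004 = -8/23*(-1137) + 2004 = 9096/23 + 2004 = 55188/23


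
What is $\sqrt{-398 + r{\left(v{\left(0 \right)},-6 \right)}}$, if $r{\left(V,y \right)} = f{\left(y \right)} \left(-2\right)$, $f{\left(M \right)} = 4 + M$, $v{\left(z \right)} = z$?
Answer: $i \sqrt{394} \approx 19.849 i$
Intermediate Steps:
$r{\left(V,y \right)} = -8 - 2 y$ ($r{\left(V,y \right)} = \left(4 + y\right) \left(-2\right) = -8 - 2 y$)
$\sqrt{-398 + r{\left(v{\left(0 \right)},-6 \right)}} = \sqrt{-398 - -4} = \sqrt{-398 + \left(-8 + 12\right)} = \sqrt{-398 + 4} = \sqrt{-394} = i \sqrt{394}$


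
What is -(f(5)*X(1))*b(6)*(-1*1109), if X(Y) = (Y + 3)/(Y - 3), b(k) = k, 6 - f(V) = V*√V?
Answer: -79848 + 66540*√5 ≈ 68940.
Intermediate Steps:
f(V) = 6 - V^(3/2) (f(V) = 6 - V*√V = 6 - V^(3/2))
X(Y) = (3 + Y)/(-3 + Y)
-(f(5)*X(1))*b(6)*(-1*1109) = -((6 - 5^(3/2))*((3 + 1)/(-3 + 1)))*6*(-1*1109) = -((6 - 5*√5)*(4/(-2)))*6*(-1109) = -((6 - 5*√5)*(-½*4))*6*(-1109) = -((6 - 5*√5)*(-2))*6*(-1109) = -(-12 + 10*√5)*6*(-1109) = -(-72 + 60*√5)*(-1109) = -(79848 - 66540*√5) = -79848 + 66540*√5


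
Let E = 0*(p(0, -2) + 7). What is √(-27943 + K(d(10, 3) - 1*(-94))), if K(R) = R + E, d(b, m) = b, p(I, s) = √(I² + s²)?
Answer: I*√27839 ≈ 166.85*I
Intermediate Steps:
E = 0 (E = 0*(√(0² + (-2)²) + 7) = 0*(√(0 + 4) + 7) = 0*(√4 + 7) = 0*(2 + 7) = 0*9 = 0)
K(R) = R (K(R) = R + 0 = R)
√(-27943 + K(d(10, 3) - 1*(-94))) = √(-27943 + (10 - 1*(-94))) = √(-27943 + (10 + 94)) = √(-27943 + 104) = √(-27839) = I*√27839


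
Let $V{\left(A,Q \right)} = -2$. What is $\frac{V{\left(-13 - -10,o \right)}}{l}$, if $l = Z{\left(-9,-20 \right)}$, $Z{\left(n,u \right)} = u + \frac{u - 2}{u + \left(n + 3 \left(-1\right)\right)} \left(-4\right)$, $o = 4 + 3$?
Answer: $\frac{8}{91} \approx 0.087912$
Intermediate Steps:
$o = 7$
$Z{\left(n,u \right)} = u - \frac{4 \left(-2 + u\right)}{-3 + n + u}$ ($Z{\left(n,u \right)} = u + \frac{-2 + u}{u + \left(n - 3\right)} \left(-4\right) = u + \frac{-2 + u}{u + \left(-3 + n\right)} \left(-4\right) = u + \frac{-2 + u}{-3 + n + u} \left(-4\right) = u - \frac{4 \left(-2 + u\right)}{-3 + n + u}$)
$l = - \frac{91}{4}$ ($l = \frac{8 + \left(-20\right)^{2} - -140 - -180}{-3 - 9 - 20} = \frac{8 + 400 + 140 + 180}{-32} = \left(- \frac{1}{32}\right) 728 = - \frac{91}{4} \approx -22.75$)
$\frac{V{\left(-13 - -10,o \right)}}{l} = - \frac{2}{- \frac{91}{4}} = \left(-2\right) \left(- \frac{4}{91}\right) = \frac{8}{91}$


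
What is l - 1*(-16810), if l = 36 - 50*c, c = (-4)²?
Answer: 16046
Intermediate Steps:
c = 16
l = -764 (l = 36 - 50*16 = 36 - 800 = -764)
l - 1*(-16810) = -764 - 1*(-16810) = -764 + 16810 = 16046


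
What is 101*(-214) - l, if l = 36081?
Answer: -57695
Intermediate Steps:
101*(-214) - l = 101*(-214) - 1*36081 = -21614 - 36081 = -57695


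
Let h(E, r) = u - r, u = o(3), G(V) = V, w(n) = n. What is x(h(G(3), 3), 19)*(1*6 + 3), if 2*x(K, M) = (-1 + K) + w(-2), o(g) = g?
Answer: -27/2 ≈ -13.500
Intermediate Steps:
u = 3
h(E, r) = 3 - r
x(K, M) = -3/2 + K/2 (x(K, M) = ((-1 + K) - 2)/2 = (-3 + K)/2 = -3/2 + K/2)
x(h(G(3), 3), 19)*(1*6 + 3) = (-3/2 + (3 - 1*3)/2)*(1*6 + 3) = (-3/2 + (3 - 3)/2)*(6 + 3) = (-3/2 + (1/2)*0)*9 = (-3/2 + 0)*9 = -3/2*9 = -27/2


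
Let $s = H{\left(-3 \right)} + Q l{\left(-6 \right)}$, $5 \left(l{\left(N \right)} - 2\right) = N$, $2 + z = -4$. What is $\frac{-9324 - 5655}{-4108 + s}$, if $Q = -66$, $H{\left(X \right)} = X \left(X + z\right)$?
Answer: $\frac{74895}{20669} \approx 3.6235$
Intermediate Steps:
$z = -6$ ($z = -2 - 4 = -6$)
$H{\left(X \right)} = X \left(-6 + X\right)$ ($H{\left(X \right)} = X \left(X - 6\right) = X \left(-6 + X\right)$)
$l{\left(N \right)} = 2 + \frac{N}{5}$
$s = - \frac{129}{5}$ ($s = - 3 \left(-6 - 3\right) - 66 \left(2 + \frac{1}{5} \left(-6\right)\right) = \left(-3\right) \left(-9\right) - 66 \left(2 - \frac{6}{5}\right) = 27 - \frac{264}{5} = - \frac{129}{5} \approx -25.8$)
$\frac{-9324 - 5655}{-4108 + s} = \frac{-9324 - 5655}{-4108 - \frac{129}{5}} = - \frac{14979}{- \frac{20669}{5}} = \left(-14979\right) \left(- \frac{5}{20669}\right) = \frac{74895}{20669}$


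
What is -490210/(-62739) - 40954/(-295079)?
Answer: 147220089596/18512961381 ≈ 7.9523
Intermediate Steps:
-490210/(-62739) - 40954/(-295079) = -490210*(-1/62739) - 40954*(-1/295079) = 490210/62739 + 40954/295079 = 147220089596/18512961381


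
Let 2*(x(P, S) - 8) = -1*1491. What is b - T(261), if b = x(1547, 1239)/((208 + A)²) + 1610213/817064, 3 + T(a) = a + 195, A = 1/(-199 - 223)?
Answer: -113573990093405067/251801169818600 ≈ -451.05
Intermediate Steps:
A = -1/422 (A = 1/(-422) = -1/422 ≈ -0.0023697)
x(P, S) = -1475/2 (x(P, S) = 8 + (-1*1491)/2 = 8 + (½)*(-1491) = 8 - 1491/2 = -1475/2)
T(a) = 192 + a (T(a) = -3 + (a + 195) = -3 + (195 + a) = 192 + a)
b = 491939834420733/251801169818600 (b = -1475/(2*(208 - 1/422)²) + 1610213/817064 = -1475/(2*((87775/422)²)) + 1610213*(1/817064) = -1475/(2*7704450625/178084) + 1610213/817064 = -1475/2*178084/7704450625 + 1610213/817064 = -5253478/308178025 + 1610213/817064 = 491939834420733/251801169818600 ≈ 1.9537)
b - T(261) = 491939834420733/251801169818600 - (192 + 261) = 491939834420733/251801169818600 - 1*453 = 491939834420733/251801169818600 - 453 = -113573990093405067/251801169818600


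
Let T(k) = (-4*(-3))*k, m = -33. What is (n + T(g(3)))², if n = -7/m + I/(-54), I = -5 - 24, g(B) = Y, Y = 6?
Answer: 1867363369/352836 ≈ 5292.4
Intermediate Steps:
g(B) = 6
T(k) = 12*k
I = -29
n = 445/594 (n = -7/(-33) - 29/(-54) = -7*(-1/33) - 29*(-1/54) = 7/33 + 29/54 = 445/594 ≈ 0.74916)
(n + T(g(3)))² = (445/594 + 12*6)² = (445/594 + 72)² = (43213/594)² = 1867363369/352836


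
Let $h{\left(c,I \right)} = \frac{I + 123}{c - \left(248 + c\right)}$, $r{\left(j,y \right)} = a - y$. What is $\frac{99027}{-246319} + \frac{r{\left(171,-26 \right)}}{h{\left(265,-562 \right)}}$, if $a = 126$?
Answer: $\frac{9241768171}{108134041} \approx 85.466$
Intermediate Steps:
$r{\left(j,y \right)} = 126 - y$
$h{\left(c,I \right)} = - \frac{123}{248} - \frac{I}{248}$ ($h{\left(c,I \right)} = \frac{123 + I}{-248} = \left(123 + I\right) \left(- \frac{1}{248}\right) = - \frac{123}{248} - \frac{I}{248}$)
$\frac{99027}{-246319} + \frac{r{\left(171,-26 \right)}}{h{\left(265,-562 \right)}} = \frac{99027}{-246319} + \frac{126 - -26}{- \frac{123}{248} - - \frac{281}{124}} = 99027 \left(- \frac{1}{246319}\right) + \frac{126 + 26}{- \frac{123}{248} + \frac{281}{124}} = - \frac{99027}{246319} + \frac{152}{\frac{439}{248}} = - \frac{99027}{246319} + 152 \cdot \frac{248}{439} = - \frac{99027}{246319} + \frac{37696}{439} = \frac{9241768171}{108134041}$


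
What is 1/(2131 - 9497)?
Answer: -1/7366 ≈ -0.00013576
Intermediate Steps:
1/(2131 - 9497) = 1/(-7366) = -1/7366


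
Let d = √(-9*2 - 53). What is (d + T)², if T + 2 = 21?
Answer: (19 + I*√71)² ≈ 290.0 + 320.19*I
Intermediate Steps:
T = 19 (T = -2 + 21 = 19)
d = I*√71 (d = √(-18 - 53) = √(-71) = I*√71 ≈ 8.4261*I)
(d + T)² = (I*√71 + 19)² = (19 + I*√71)²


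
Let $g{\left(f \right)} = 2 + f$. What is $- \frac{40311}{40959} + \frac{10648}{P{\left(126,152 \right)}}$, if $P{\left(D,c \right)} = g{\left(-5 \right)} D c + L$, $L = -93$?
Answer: $- \frac{102073673}{87301833} \approx -1.1692$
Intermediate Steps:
$P{\left(D,c \right)} = -93 - 3 D c$ ($P{\left(D,c \right)} = \left(2 - 5\right) D c - 93 = - 3 D c - 93 = -93 - 3 D c$)
$- \frac{40311}{40959} + \frac{10648}{P{\left(126,152 \right)}} = - \frac{40311}{40959} + \frac{10648}{-93 - 378 \cdot 152} = \left(-40311\right) \frac{1}{40959} + \frac{10648}{-93 - 57456} = - \frac{1493}{1517} + \frac{10648}{-57549} = - \frac{1493}{1517} + 10648 \left(- \frac{1}{57549}\right) = - \frac{1493}{1517} - \frac{10648}{57549} = - \frac{102073673}{87301833}$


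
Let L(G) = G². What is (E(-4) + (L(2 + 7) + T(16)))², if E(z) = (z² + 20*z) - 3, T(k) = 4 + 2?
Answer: 400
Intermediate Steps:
T(k) = 6
E(z) = -3 + z² + 20*z
(E(-4) + (L(2 + 7) + T(16)))² = ((-3 + (-4)² + 20*(-4)) + ((2 + 7)² + 6))² = ((-3 + 16 - 80) + (9² + 6))² = (-67 + (81 + 6))² = (-67 + 87)² = 20² = 400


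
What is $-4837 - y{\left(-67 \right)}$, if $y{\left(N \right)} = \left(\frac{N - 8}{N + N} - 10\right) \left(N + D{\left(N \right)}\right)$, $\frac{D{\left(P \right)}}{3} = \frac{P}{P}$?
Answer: $- \frac{364559}{67} \approx -5441.2$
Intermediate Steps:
$D{\left(P \right)} = 3$ ($D{\left(P \right)} = 3 \frac{P}{P} = 3 \cdot 1 = 3$)
$y{\left(N \right)} = \left(-10 + \frac{-8 + N}{2 N}\right) \left(3 + N\right)$ ($y{\left(N \right)} = \left(\frac{N - 8}{N + N} - 10\right) \left(N + 3\right) = \left(\frac{-8 + N}{2 N} - 10\right) \left(3 + N\right) = \left(-10 + \frac{-8 + N}{2 N}\right) \left(3 + N\right)$)
$-4837 - y{\left(-67 \right)} = -4837 - \frac{-24 - - 67 \left(65 + 19 \left(-67\right)\right)}{2 \left(-67\right)} = -4837 - \frac{1}{2} \left(- \frac{1}{67}\right) \left(-24 - - 67 \left(65 - 1273\right)\right) = -4837 - \frac{1}{2} \left(- \frac{1}{67}\right) \left(-24 - \left(-67\right) \left(-1208\right)\right) = -4837 - \frac{1}{2} \left(- \frac{1}{67}\right) \left(-24 - 80936\right) = -4837 - \frac{1}{2} \left(- \frac{1}{67}\right) \left(-80960\right) = -4837 - \frac{40480}{67} = - \frac{364559}{67}$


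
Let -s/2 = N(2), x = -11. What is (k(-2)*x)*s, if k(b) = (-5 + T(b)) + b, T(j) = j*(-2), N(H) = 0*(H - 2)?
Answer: 0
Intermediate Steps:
N(H) = 0 (N(H) = 0*(-2 + H) = 0)
T(j) = -2*j
k(b) = -5 - b (k(b) = (-5 - 2*b) + b = -5 - b)
s = 0 (s = -2*0 = 0)
(k(-2)*x)*s = ((-5 - 1*(-2))*(-11))*0 = ((-5 + 2)*(-11))*0 = -3*(-11)*0 = 33*0 = 0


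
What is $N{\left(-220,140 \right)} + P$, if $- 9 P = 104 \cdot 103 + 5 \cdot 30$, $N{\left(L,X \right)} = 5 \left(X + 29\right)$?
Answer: $- \frac{3257}{9} \approx -361.89$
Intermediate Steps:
$N{\left(L,X \right)} = 145 + 5 X$ ($N{\left(L,X \right)} = 5 \left(29 + X\right) = 145 + 5 X$)
$P = - \frac{10862}{9}$ ($P = - \frac{104 \cdot 103 + 5 \cdot 30}{9} = - \frac{10712 + 150}{9} = \left(- \frac{1}{9}\right) 10862 = - \frac{10862}{9} \approx -1206.9$)
$N{\left(-220,140 \right)} + P = \left(145 + 5 \cdot 140\right) - \frac{10862}{9} = \left(145 + 700\right) - \frac{10862}{9} = 845 - \frac{10862}{9} = - \frac{3257}{9}$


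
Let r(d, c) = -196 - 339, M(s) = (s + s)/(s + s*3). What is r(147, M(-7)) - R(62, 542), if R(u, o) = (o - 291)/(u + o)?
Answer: -323391/604 ≈ -535.42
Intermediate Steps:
M(s) = ½ (M(s) = (2*s)/(s + 3*s) = (2*s)/((4*s)) = (2*s)*(1/(4*s)) = ½)
R(u, o) = (-291 + o)/(o + u)
r(d, c) = -535
r(147, M(-7)) - R(62, 542) = -535 - (-291 + 542)/(542 + 62) = -535 - 251/604 = -323391/604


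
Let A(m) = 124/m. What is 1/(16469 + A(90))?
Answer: 45/741167 ≈ 6.0715e-5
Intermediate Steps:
1/(16469 + A(90)) = 1/(16469 + 124/90) = 1/(16469 + 124*(1/90)) = 1/(16469 + 62/45) = 1/(741167/45) = 45/741167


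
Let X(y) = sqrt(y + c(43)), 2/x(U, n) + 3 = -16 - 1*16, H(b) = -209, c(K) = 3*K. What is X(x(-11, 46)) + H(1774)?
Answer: -209 + sqrt(157955)/35 ≈ -197.64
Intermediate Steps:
x(U, n) = -2/35 (x(U, n) = 2/(-3 + (-16 - 1*16)) = 2/(-3 + (-16 - 16)) = 2/(-3 - 32) = 2/(-35) = 2*(-1/35) = -2/35)
X(y) = sqrt(129 + y) (X(y) = sqrt(y + 3*43) = sqrt(y + 129) = sqrt(129 + y))
X(x(-11, 46)) + H(1774) = sqrt(129 - 2/35) - 209 = sqrt(4513/35) - 209 = sqrt(157955)/35 - 209 = -209 + sqrt(157955)/35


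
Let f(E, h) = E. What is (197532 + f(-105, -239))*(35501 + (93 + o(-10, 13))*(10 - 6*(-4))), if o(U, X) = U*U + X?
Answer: 8391634635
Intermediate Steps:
o(U, X) = X + U² (o(U, X) = U² + X = X + U²)
(197532 + f(-105, -239))*(35501 + (93 + o(-10, 13))*(10 - 6*(-4))) = (197532 - 105)*(35501 + (93 + (13 + (-10)²))*(10 - 6*(-4))) = 197427*(35501 + (93 + (13 + 100))*(10 + 24)) = 197427*(35501 + (93 + 113)*34) = 197427*(35501 + 206*34) = 197427*(35501 + 7004) = 197427*42505 = 8391634635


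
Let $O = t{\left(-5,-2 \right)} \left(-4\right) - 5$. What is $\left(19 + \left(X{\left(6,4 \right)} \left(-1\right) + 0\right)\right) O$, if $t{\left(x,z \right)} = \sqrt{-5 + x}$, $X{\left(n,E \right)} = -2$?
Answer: $-105 - 84 i \sqrt{10} \approx -105.0 - 265.63 i$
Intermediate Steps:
$O = -5 - 4 i \sqrt{10}$ ($O = \sqrt{-5 - 5} \left(-4\right) - 5 = \sqrt{-10} \left(-4\right) - 5 = i \sqrt{10} \left(-4\right) - 5 = - 4 i \sqrt{10} - 5 = -5 - 4 i \sqrt{10} \approx -5.0 - 12.649 i$)
$\left(19 + \left(X{\left(6,4 \right)} \left(-1\right) + 0\right)\right) O = \left(19 + \left(\left(-2\right) \left(-1\right) + 0\right)\right) \left(-5 - 4 i \sqrt{10}\right) = \left(19 + \left(2 + 0\right)\right) \left(-5 - 4 i \sqrt{10}\right) = \left(19 + 2\right) \left(-5 - 4 i \sqrt{10}\right) = 21 \left(-5 - 4 i \sqrt{10}\right) = -105 - 84 i \sqrt{10}$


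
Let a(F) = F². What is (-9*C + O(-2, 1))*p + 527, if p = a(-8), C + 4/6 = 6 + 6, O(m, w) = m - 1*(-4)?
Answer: -5873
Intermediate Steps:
O(m, w) = 4 + m (O(m, w) = m + 4 = 4 + m)
C = 34/3 (C = -⅔ + (6 + 6) = -⅔ + 12 = 34/3 ≈ 11.333)
p = 64 (p = (-8)² = 64)
(-9*C + O(-2, 1))*p + 527 = (-9*34/3 + (4 - 2))*64 + 527 = (-102 + 2)*64 + 527 = -100*64 + 527 = -6400 + 527 = -5873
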